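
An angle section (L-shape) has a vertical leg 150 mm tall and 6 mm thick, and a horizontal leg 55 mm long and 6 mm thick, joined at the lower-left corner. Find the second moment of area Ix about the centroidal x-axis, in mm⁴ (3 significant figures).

Ix ≈ 2.84 × 10⁶ mm⁴

Split into non-overlapping primitives; take the origin at the lower-left of the bounding box.
Vertical leg: 6 × 150, A = 900 mm², y = 75 mm, Ī = 1 687 500 mm⁴.
Horizontal leg (remainder): 49 × 6, A = 294 mm², y = 3 mm, Ī = 882 mm⁴.
Centroid: ȳ = ΣA·y / ΣA = 57.271 mm.
Transfer each piece to the centroidal x-axis using Ī + A·d² with d = y − 57.271:
  vertical leg: d = 17.729 mm → contributes +1 970 374 mm⁴
  horizontal leg (remainder): d = -54.271 mm → contributes +866 824 mm⁴
Total I = 2 837 198 mm⁴.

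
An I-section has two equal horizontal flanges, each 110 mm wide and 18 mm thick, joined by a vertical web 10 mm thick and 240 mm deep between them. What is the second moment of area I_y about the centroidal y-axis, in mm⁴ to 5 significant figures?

I_y ≈ 4.0130 × 10⁶ mm⁴

Split into non-overlapping primitives; take the origin at the lower-left of the bounding box.
Bottom flange: 110 × 18, A = 1 980 mm², x = 55 mm, Ī = 1 996 500 mm⁴.
Web: 10 × 240, A = 2 400 mm², x = 55 mm, Ī = 20 000 mm⁴.
Top flange: 110 × 18, A = 1 980 mm², x = 55 mm, Ī = 1 996 500 mm⁴.
By symmetry the centroid is at mid-width, x̄ = 55 mm.
All pieces are centred on the centroidal y-axis, so I = ΣĪ = 4 013 000 mm⁴.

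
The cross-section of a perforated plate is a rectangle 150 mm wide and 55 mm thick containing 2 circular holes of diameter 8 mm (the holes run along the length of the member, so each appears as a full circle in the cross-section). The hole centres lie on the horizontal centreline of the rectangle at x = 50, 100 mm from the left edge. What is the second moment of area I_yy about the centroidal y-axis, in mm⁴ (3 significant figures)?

Break the section into simple shapes (no overlaps), measuring from the bottom-left corner of the bounding box.
Plate: 150 × 55, A = 8 250 mm², x = 75 mm, Ī = 15 468 750 mm⁴.
Hole 1 (subtracted): ⌀8, A = 50.265 mm², x = 50 mm, Ī = 201.06 mm⁴.
Hole 2 (subtracted): ⌀8, A = 50.265 mm², x = 100 mm, Ī = 201.06 mm⁴.
By symmetry the centroid is at mid-width, x̄ = 75 mm.
Transfer each piece to the centroidal y-axis using Ī + A·d² with d = x − 75:
  plate: d = 0 mm → contributes +15 468 750 mm⁴
  hole 1: d = -25 mm → contributes −31 617 mm⁴
  hole 2: d = 25 mm → contributes −31 617 mm⁴
Total I = 15 405 516 mm⁴.

I_yy ≈ 1.54 × 10⁷ mm⁴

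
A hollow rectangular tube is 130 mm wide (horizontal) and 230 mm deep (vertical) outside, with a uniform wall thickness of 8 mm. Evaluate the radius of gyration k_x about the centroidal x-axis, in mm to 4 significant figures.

k_x ≈ 83.86 mm

Split into non-overlapping primitives; take the origin at the lower-left of the bounding box.
Outer rectangle: 130 × 230, A = 29 900 mm², y = 115 mm, Ī = 131 809 167 mm⁴.
Inner void (subtracted): 114 × 214, A = 24 396 mm², y = 115 mm, Ī = 93 103 268 mm⁴.
By symmetry the centroid is at mid-height, ȳ = 115 mm.
All pieces are centred on the centroidal x-axis, so I = ΣĪ (holes subtracted) = 38 705 899 mm⁴.
Radius of gyration: k = √(I/A) = √(38 705 899 / 5 504) = 83.8589 mm.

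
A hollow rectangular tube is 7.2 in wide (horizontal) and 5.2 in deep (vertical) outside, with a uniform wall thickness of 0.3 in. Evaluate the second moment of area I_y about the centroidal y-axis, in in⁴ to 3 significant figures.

Treat the section as a set of non-overlapping primitives; coordinates are from the bounding-box lower-left.
Outer rectangle: 7.2 × 5.2, A = 37.44 in², x = 3.6 in, Ī = 161.74 in⁴.
Inner void (subtracted): 6.6 × 4.6, A = 30.36 in², x = 3.6 in, Ī = 110.21 in⁴.
By symmetry the centroid is at mid-width, x̄ = 3.6 in.
All pieces are centred on the centroidal y-axis, so I = ΣĪ (holes subtracted) = 51.534 in⁴.

I_y ≈ 51.5 in⁴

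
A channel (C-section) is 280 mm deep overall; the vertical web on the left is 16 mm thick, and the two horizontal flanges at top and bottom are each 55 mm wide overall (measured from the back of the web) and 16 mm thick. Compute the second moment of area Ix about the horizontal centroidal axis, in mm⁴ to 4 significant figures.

Ix ≈ 5.104 × 10⁷ mm⁴

Decompose the section into non-overlapping parts with the origin at the bottom-left of its bounding rectangle.
Web: 16 × 280, A = 4 480 mm², y = 140 mm, Ī = 29 269 333 mm⁴.
Top flange (beyond web): 39 × 16, A = 624 mm², y = 272 mm, Ī = 13 312 mm⁴.
Bottom flange (beyond web): 39 × 16, A = 624 mm², y = 8 mm, Ī = 13 312 mm⁴.
By symmetry the centroid is at mid-height, ȳ = 140 mm.
Transfer each piece to the horizontal centroidal axis using Ī + A·d² with d = y − 140:
  web: d = 0 mm → contributes +29 269 333 mm⁴
  top flange (beyond web): d = 132 mm → contributes +10 885 888 mm⁴
  bottom flange (beyond web): d = -132 mm → contributes +10 885 888 mm⁴
Total I = 51 041 109 mm⁴.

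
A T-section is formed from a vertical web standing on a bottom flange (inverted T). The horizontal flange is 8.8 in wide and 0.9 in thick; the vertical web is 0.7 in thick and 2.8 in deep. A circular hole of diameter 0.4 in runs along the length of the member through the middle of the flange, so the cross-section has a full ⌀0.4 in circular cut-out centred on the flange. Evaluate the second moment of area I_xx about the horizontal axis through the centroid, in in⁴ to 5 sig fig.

Treat the section as a set of non-overlapping primitives; coordinates are from the bounding-box lower-left.
Flange: 8.8 × 0.9, A = 7.92 in², y = 0.45 in, Ī = 0.5346 in⁴.
Web: 0.7 × 2.8, A = 1.96 in², y = 2.3 in, Ī = 1.280533 in⁴.
Hole (subtracted): ⌀0.4, A = 0.1256637 in², y = 0.45 in, Ī = 0.001256637 in⁴.
Centroid: ȳ = ΣA·y / ΣA = 0.8217321 in.
Transfer each piece to the horizontal axis through the centroid using Ī + A·d² with d = y − 0.8217321:
  flange: d = -0.3717321 in → contributes +1.629023 in⁴
  web: d = 1.478268 in → contributes +5.563674 in⁴
  hole: d = -0.3717321 in → contributes −0.01862145 in⁴
Total I = 7.174076 in⁴.

I_xx ≈ 7.1741 in⁴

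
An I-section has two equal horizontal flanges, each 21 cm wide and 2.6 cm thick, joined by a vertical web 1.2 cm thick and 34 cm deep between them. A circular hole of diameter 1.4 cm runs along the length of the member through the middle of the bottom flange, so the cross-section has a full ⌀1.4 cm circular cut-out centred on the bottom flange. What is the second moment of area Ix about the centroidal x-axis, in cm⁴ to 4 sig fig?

Split into non-overlapping primitives; take the origin at the lower-left of the bounding box.
Bottom flange: 21 × 2.6, A = 54.6 cm², y = 1.3 cm, Ī = 30.758 cm⁴.
Web: 1.2 × 34, A = 40.8 cm², y = 19.6 cm, Ī = 3930.4 cm⁴.
Top flange: 21 × 2.6, A = 54.6 cm², y = 37.9 cm, Ī = 30.758 cm⁴.
Hole (subtracted): ⌀1.4, A = 1.53938 cm², y = 1.3 cm, Ī = 0.188574 cm⁴.
Centroid: ȳ = ΣA·y / ΣA = 19.7898 cm.
Transfer each piece to the centroidal x-axis using Ī + A·d² with d = y − 19.7898:
  bottom flange: d = -18.4898 cm → contributes +18696.9 cm⁴
  web: d = -0.189752 cm → contributes +3931.87 cm⁴
  top flange: d = 18.1102 cm → contributes +17938.5 cm⁴
  hole: d = -18.4898 cm → contributes −526.458 cm⁴
Total I = 40040.8 cm⁴.

Ix ≈ 4.004 × 10⁴ cm⁴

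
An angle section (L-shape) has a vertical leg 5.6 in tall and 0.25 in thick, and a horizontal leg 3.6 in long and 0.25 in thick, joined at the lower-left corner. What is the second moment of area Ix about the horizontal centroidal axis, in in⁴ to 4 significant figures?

Decompose the section into non-overlapping parts with the origin at the bottom-left of its bounding rectangle.
Vertical leg: 0.25 × 5.6, A = 1.4 in², y = 2.8 in, Ī = 3.65867 in⁴.
Horizontal leg (remainder): 3.35 × 0.25, A = 0.8375 in², y = 0.125 in, Ī = 0.00436198 in⁴.
Centroid: ȳ = ΣA·y / ΣA = 1.79874 in.
Transfer each piece to the horizontal centroidal axis using Ī + A·d² with d = y − 1.79874:
  vertical leg: d = 1.00126 in → contributes +5.06219 in⁴
  horizontal leg (remainder): d = -1.67374 in → contributes +2.35055 in⁴
Total I = 7.41274 in⁴.

Ix ≈ 7.413 in⁴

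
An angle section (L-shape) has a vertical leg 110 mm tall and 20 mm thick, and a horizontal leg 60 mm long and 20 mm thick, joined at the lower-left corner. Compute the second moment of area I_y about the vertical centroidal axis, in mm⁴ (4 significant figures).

I_y ≈ 7.080 × 10⁵ mm⁴

Treat the section as a set of non-overlapping primitives; coordinates are from the bounding-box lower-left.
Vertical leg: 20 × 110, A = 2 200 mm², x = 10 mm, Ī = 73333.3 mm⁴.
Horizontal leg (remainder): 40 × 20, A = 800 mm², x = 40 mm, Ī = 106 667 mm⁴.
Centroid: x̄ = ΣA·x / ΣA = 18 mm.
Transfer each piece to the vertical centroidal axis using Ī + A·d² with d = x − 18:
  vertical leg: d = -8 mm → contributes +214 133 mm⁴
  horizontal leg (remainder): d = 22 mm → contributes +493 867 mm⁴
Total I = 708 000 mm⁴.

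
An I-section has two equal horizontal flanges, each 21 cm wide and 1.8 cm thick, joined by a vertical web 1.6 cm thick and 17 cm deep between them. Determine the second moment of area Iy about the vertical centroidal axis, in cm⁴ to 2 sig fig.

Iy ≈ 2800 cm⁴

Decompose the section into non-overlapping parts with the origin at the bottom-left of its bounding rectangle.
Bottom flange: 21 × 1.8, A = 37.8 cm², x = 10.5 cm, Ī = 1 389 cm⁴.
Web: 1.6 × 17, A = 27.2 cm², x = 10.5 cm, Ī = 5.803 cm⁴.
Top flange: 21 × 1.8, A = 37.8 cm², x = 10.5 cm, Ī = 1 389 cm⁴.
By symmetry the centroid is at mid-width, x̄ = 10.5 cm.
All pieces are centred on the vertical centroidal axis, so I = ΣĪ = 2 784 cm⁴.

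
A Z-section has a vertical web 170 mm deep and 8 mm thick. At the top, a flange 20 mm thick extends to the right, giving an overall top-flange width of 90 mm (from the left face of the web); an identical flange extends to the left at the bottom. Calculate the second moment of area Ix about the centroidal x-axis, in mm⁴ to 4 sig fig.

Treat the section as a set of non-overlapping primitives; coordinates are from the bounding-box lower-left.
Web: 8 × 170, A = 1 360 mm², y = 85 mm, Ī = 3 275 333 mm⁴.
Top flange (beyond web): 82 × 20, A = 1 640 mm², y = 160 mm, Ī = 54666.7 mm⁴.
Bottom flange (beyond web): 82 × 20, A = 1 640 mm², y = 10 mm, Ī = 54666.7 mm⁴.
Centroid: ȳ = ΣA·y / ΣA = 85 mm.
Transfer each piece to the centroidal x-axis using Ī + A·d² with d = y − 85:
  web: d = 0 mm → contributes +3 275 333 mm⁴
  top flange (beyond web): d = 75 mm → contributes +9 279 667 mm⁴
  bottom flange (beyond web): d = -75 mm → contributes +9 279 667 mm⁴
Total I = 21 834 667 mm⁴.

Ix ≈ 2.183 × 10⁷ mm⁴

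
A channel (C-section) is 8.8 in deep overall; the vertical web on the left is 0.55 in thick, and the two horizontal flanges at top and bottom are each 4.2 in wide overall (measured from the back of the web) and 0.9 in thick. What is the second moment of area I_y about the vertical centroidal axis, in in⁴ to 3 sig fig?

Break the section into simple shapes (no overlaps), measuring from the bottom-left corner of the bounding box.
Web: 0.55 × 8.8, A = 4.84 in², x = 0.275 in, Ī = 0.12201 in⁴.
Top flange (beyond web): 3.65 × 0.9, A = 3.285 in², x = 2.375 in, Ī = 3.647 in⁴.
Bottom flange (beyond web): 3.65 × 0.9, A = 3.285 in², x = 2.375 in, Ī = 3.647 in⁴.
Centroid: x̄ = ΣA·x / ΣA = 1.4842 in.
Transfer each piece to the vertical centroidal axis using Ī + A·d² with d = x − 1.4842:
  web: d = -1.2092 in → contributes +7.1989 in⁴
  top flange (beyond web): d = 0.8908 in → contributes +6.2537 in⁴
  bottom flange (beyond web): d = 0.8908 in → contributes +6.2537 in⁴
Total I = 19.706 in⁴.

I_y ≈ 19.7 in⁴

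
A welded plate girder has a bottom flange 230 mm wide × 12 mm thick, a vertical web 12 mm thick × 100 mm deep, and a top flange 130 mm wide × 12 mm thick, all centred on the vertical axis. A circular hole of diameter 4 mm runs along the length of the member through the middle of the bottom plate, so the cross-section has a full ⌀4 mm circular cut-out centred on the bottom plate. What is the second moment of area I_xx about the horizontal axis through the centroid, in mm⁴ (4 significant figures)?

I_xx ≈ 1.376 × 10⁷ mm⁴

Treat the section as a set of non-overlapping primitives; coordinates are from the bounding-box lower-left.
Bottom plate: 230 × 12, A = 2 760 mm², y = 6 mm, Ī = 33 120 mm⁴.
Web plate: 12 × 100, A = 1 200 mm², y = 62 mm, Ī = 1 000 000 mm⁴.
Top plate: 130 × 12, A = 1 560 mm², y = 118 mm, Ī = 18 720 mm⁴.
Hole (subtracted): ⌀4, A = 12.5664 mm², y = 6 mm, Ī = 12.5664 mm⁴.
Centroid: ȳ = ΣA·y / ΣA = 49.9261 mm.
Transfer each piece to the horizontal axis through the centroid using Ī + A·d² with d = y − 49.9261:
  bottom plate: d = -43.9261 mm → contributes +5 358 543 mm⁴
  web plate: d = 12.0739 mm → contributes +1 174 935 mm⁴
  top plate: d = 68.0739 mm → contributes +7 247 850 mm⁴
  hole: d = -43.9261 mm → contributes −24259.4 mm⁴
Total I = 13 757 069 mm⁴.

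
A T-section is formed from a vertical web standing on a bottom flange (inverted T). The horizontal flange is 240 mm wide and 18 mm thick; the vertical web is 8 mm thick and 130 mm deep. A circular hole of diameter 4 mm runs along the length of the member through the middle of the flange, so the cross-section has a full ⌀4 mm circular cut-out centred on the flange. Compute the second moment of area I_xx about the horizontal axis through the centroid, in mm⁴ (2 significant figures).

Split into non-overlapping primitives; take the origin at the lower-left of the bounding box.
Flange: 240 × 18, A = 4 320 mm², y = 9 mm, Ī = 116 640 mm⁴.
Web: 8 × 130, A = 1 040 mm², y = 83 mm, Ī = 1 464 667 mm⁴.
Hole (subtracted): ⌀4, A = 12.57 mm², y = 9 mm, Ī = 12.57 mm⁴.
Centroid: ȳ = ΣA·y / ΣA = 23.39 mm.
Transfer each piece to the horizontal axis through the centroid using Ī + A·d² with d = y − 23.39:
  flange: d = -14.39 mm → contributes +1 011 434 mm⁴
  web: d = 59.61 mm → contributes +5 159 911 mm⁴
  hole: d = -14.39 mm → contributes −2 615 mm⁴
Total I = 6 168 730 mm⁴.

I_xx ≈ 6.2 × 10⁶ mm⁴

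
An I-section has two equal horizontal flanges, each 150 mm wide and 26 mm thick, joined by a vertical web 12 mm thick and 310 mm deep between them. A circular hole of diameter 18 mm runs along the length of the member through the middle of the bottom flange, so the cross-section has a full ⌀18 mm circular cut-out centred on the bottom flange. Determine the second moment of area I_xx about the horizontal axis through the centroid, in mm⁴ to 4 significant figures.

I_xx ≈ 2.430 × 10⁸ mm⁴

Break the section into simple shapes (no overlaps), measuring from the bottom-left corner of the bounding box.
Bottom flange: 150 × 26, A = 3 900 mm², y = 13 mm, Ī = 219 700 mm⁴.
Web: 12 × 310, A = 3 720 mm², y = 181 mm, Ī = 29 791 000 mm⁴.
Top flange: 150 × 26, A = 3 900 mm², y = 349 mm, Ī = 219 700 mm⁴.
Hole (subtracted): ⌀18, A = 254.469 mm², y = 13 mm, Ī = 5 153 mm⁴.
Centroid: ȳ = ΣA·y / ΣA = 184.795 mm.
Transfer each piece to the horizontal axis through the centroid using Ī + A·d² with d = y − 184.795:
  bottom flange: d = -171.795 mm → contributes +115 322 210 mm⁴
  web: d = -3.79483 mm → contributes +29 844 571 mm⁴
  top flange: d = 164.205 mm → contributes +105 376 716 mm⁴
  hole: d = -171.795 mm → contributes −7 515 415 mm⁴
Total I = 243 028 082 mm⁴.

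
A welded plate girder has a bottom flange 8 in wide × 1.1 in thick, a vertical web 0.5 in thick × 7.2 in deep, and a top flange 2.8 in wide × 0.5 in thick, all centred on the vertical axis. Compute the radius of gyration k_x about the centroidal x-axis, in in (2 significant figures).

k_x ≈ 2.9 in

Treat the section as a set of non-overlapping primitives; coordinates are from the bounding-box lower-left.
Bottom plate: 8 × 1.1, A = 8.8 in², y = 0.55 in, Ī = 0.8873 in⁴.
Web plate: 0.5 × 7.2, A = 3.6 in², y = 4.7 in, Ī = 15.55 in⁴.
Top plate: 2.8 × 0.5, A = 1.4 in², y = 8.55 in, Ī = 0.02917 in⁴.
Centroid: ȳ = ΣA·y / ΣA = 2.444 in.
Transfer each piece to the centroidal x-axis using Ī + A·d² with d = y − 2.444:
  bottom plate: d = -1.894 in → contributes +32.46 in⁴
  web plate: d = 2.256 in → contributes +33.87 in⁴
  top plate: d = 6.106 in → contributes +52.22 in⁴
Total I = 118.6 in⁴.
Radius of gyration: k = √(I/A) = √(118.6 / 13.8) = 2.931 in.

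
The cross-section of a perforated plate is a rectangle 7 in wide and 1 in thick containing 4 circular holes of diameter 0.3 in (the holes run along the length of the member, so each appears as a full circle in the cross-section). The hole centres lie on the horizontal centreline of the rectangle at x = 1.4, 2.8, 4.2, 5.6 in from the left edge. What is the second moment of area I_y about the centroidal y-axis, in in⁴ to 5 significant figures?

I_y ≈ 27.889 in⁴

Split into non-overlapping primitives; take the origin at the lower-left of the bounding box.
Plate: 7 × 1, A = 7 in², x = 3.5 in, Ī = 28.58333 in⁴.
Hole 1 (subtracted): ⌀0.3, A = 0.07068583 in², x = 1.4 in, Ī = 0.0003976078 in⁴.
Hole 2 (subtracted): ⌀0.3, A = 0.07068583 in², x = 2.8 in, Ī = 0.0003976078 in⁴.
Hole 3 (subtracted): ⌀0.3, A = 0.07068583 in², x = 4.2 in, Ī = 0.0003976078 in⁴.
Hole 4 (subtracted): ⌀0.3, A = 0.07068583 in², x = 5.6 in, Ī = 0.0003976078 in⁴.
By symmetry the centroid is at mid-width, x̄ = 3.5 in.
Transfer each piece to the centroidal y-axis using Ī + A·d² with d = x − 3.5:
  plate: d = 0 in → contributes +28.58333 in⁴
  hole 1: d = -2.1 in → contributes −0.3121221 in⁴
  hole 2: d = -0.7 in → contributes −0.03503367 in⁴
  hole 3: d = 0.7 in → contributes −0.03503367 in⁴
  hole 4: d = 2.1 in → contributes −0.3121221 in⁴
Total I = 27.88902 in⁴.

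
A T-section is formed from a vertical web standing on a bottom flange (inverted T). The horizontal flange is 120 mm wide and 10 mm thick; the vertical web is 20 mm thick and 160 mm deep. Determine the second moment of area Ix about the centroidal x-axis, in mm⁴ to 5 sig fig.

Treat the section as a set of non-overlapping primitives; coordinates are from the bounding-box lower-left.
Flange: 120 × 10, A = 1 200 mm², y = 5 mm, Ī = 10 000 mm⁴.
Web: 20 × 160, A = 3 200 mm², y = 90 mm, Ī = 6 826 667 mm⁴.
Centroid: ȳ = ΣA·y / ΣA = 66.81818 mm.
Transfer each piece to the centroidal x-axis using Ī + A·d² with d = y − 66.81818:
  flange: d = -61.81818 mm → contributes +4 595 785 mm⁴
  web: d = 23.18182 mm → contributes +8 546 336 mm⁴
Total I = 13 142 121 mm⁴.

Ix ≈ 1.3142 × 10⁷ mm⁴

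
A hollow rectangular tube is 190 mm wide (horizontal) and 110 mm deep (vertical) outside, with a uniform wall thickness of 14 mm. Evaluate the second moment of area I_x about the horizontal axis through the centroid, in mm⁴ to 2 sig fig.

I_x ≈ 1.4 × 10⁷ mm⁴

Treat the section as a set of non-overlapping primitives; coordinates are from the bounding-box lower-left.
Outer rectangle: 190 × 110, A = 20 900 mm², y = 55 mm, Ī = 21 074 167 mm⁴.
Inner void (subtracted): 162 × 82, A = 13 284 mm², y = 55 mm, Ī = 7 443 468 mm⁴.
By symmetry the centroid is at mid-height, ȳ = 55 mm.
All pieces are centred on the horizontal axis through the centroid, so I = ΣĪ (holes subtracted) = 13 630 699 mm⁴.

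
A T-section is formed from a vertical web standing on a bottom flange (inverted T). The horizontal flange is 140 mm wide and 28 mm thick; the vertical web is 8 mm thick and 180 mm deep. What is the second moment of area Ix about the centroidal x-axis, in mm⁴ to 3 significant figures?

Treat the section as a set of non-overlapping primitives; coordinates are from the bounding-box lower-left.
Flange: 140 × 28, A = 3 920 mm², y = 14 mm, Ī = 256 107 mm⁴.
Web: 8 × 180, A = 1 440 mm², y = 118 mm, Ī = 3 888 000 mm⁴.
Centroid: ȳ = ΣA·y / ΣA = 41.94 mm.
Transfer each piece to the centroidal x-axis using Ī + A·d² with d = y − 41.94:
  flange: d = -27.94 mm → contributes +3 316 295 mm⁴
  web: d = 76.06 mm → contributes +12 218 513 mm⁴
Total I = 15 534 808 mm⁴.

Ix ≈ 1.55 × 10⁷ mm⁴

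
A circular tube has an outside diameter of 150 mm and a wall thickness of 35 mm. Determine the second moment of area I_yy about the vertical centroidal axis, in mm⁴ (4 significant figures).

I_yy ≈ 2.284 × 10⁷ mm⁴

Decompose the section into non-overlapping parts with the origin at the bottom-left of its bounding rectangle.
Outer circle: ⌀150, A = 17671.5 mm², x = 75 mm, Ī = 24 850 489 mm⁴.
Bore (subtracted): ⌀80, A = 5026.55 mm², x = 75 mm, Ī = 2 010 619 mm⁴.
By symmetry the centroid is at mid-width, x̄ = 75 mm.
All pieces are centred on the vertical centroidal axis, so I = ΣĪ (holes subtracted) = 22 839 869 mm⁴.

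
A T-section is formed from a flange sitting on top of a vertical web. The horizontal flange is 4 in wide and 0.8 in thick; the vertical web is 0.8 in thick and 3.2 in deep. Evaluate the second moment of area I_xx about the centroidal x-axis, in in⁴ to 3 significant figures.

Treat the section as a set of non-overlapping primitives; coordinates are from the bounding-box lower-left.
Flange: 4 × 0.8, A = 3.2 in², y = 3.6 in, Ī = 0.17067 in⁴.
Web: 0.8 × 3.2, A = 2.56 in², y = 1.6 in, Ī = 2.1845 in⁴.
Centroid: ȳ = ΣA·y / ΣA = 2.7111 in.
Transfer each piece to the centroidal x-axis using Ī + A·d² with d = y − 2.7111:
  flange: d = 0.88889 in → contributes +2.6991 in⁴
  web: d = -1.1111 in → contributes +5.345 in⁴
Total I = 8.0441 in⁴.

I_xx ≈ 8.04 in⁴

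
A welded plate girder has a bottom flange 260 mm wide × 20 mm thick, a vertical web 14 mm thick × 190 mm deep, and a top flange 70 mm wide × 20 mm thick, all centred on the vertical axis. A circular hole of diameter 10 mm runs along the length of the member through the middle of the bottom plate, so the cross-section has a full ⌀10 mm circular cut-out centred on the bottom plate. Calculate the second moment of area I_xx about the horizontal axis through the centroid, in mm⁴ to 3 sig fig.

I_xx ≈ 6.35 × 10⁷ mm⁴

Decompose the section into non-overlapping parts with the origin at the bottom-left of its bounding rectangle.
Bottom plate: 260 × 20, A = 5 200 mm², y = 10 mm, Ī = 173 333 mm⁴.
Web plate: 14 × 190, A = 2 660 mm², y = 115 mm, Ī = 8 002 167 mm⁴.
Top plate: 70 × 20, A = 1 400 mm², y = 220 mm, Ī = 46 667 mm⁴.
Hole (subtracted): ⌀10, A = 78.54 mm², y = 10 mm, Ī = 490.87 mm⁴.
Centroid: ȳ = ΣA·y / ΣA = 72.441 mm.
Transfer each piece to the horizontal axis through the centroid using Ī + A·d² with d = y − 72.441:
  bottom plate: d = -62.441 mm → contributes +20 447 533 mm⁴
  web plate: d = 42.559 mm → contributes +12 820 130 mm⁴
  top plate: d = 147.56 mm → contributes +30 529 769 mm⁴
  hole: d = -62.441 mm → contributes −306 709 mm⁴
Total I = 63 490 723 mm⁴.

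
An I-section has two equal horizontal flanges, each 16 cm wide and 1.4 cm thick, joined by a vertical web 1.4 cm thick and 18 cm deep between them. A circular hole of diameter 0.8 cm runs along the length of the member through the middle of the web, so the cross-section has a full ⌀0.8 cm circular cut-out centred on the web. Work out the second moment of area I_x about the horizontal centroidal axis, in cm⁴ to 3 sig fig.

Decompose the section into non-overlapping parts with the origin at the bottom-left of its bounding rectangle.
Bottom flange: 16 × 1.4, A = 22.4 cm², y = 0.7 cm, Ī = 3.6587 cm⁴.
Web: 1.4 × 18, A = 25.2 cm², y = 10.4 cm, Ī = 680.4 cm⁴.
Top flange: 16 × 1.4, A = 22.4 cm², y = 20.1 cm, Ī = 3.6587 cm⁴.
Hole (subtracted): ⌀0.8, A = 0.50265 cm², y = 10.4 cm, Ī = 0.020106 cm⁴.
By symmetry the centroid is at mid-height, ȳ = 10.4 cm.
Transfer each piece to the horizontal centroidal axis using Ī + A·d² with d = y − 10.4:
  bottom flange: d = -9.7 cm → contributes +2111.3 cm⁴
  web: d = 0 cm → contributes +680.4 cm⁴
  top flange: d = 9.7 cm → contributes +2111.3 cm⁴
  hole: d = 0 cm → contributes −0.020106 cm⁴
Total I = 4902.9 cm⁴.

I_x ≈ 4900 cm⁴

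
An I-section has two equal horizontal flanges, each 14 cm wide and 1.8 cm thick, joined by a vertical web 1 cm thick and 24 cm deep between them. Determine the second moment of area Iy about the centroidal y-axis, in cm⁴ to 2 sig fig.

Treat the section as a set of non-overlapping primitives; coordinates are from the bounding-box lower-left.
Bottom flange: 14 × 1.8, A = 25.2 cm², x = 7 cm, Ī = 411.6 cm⁴.
Web: 1 × 24, A = 24 cm², x = 7 cm, Ī = 2 cm⁴.
Top flange: 14 × 1.8, A = 25.2 cm², x = 7 cm, Ī = 411.6 cm⁴.
By symmetry the centroid is at mid-width, x̄ = 7 cm.
All pieces are centred on the centroidal y-axis, so I = ΣĪ = 825.2 cm⁴.

Iy ≈ 830 cm⁴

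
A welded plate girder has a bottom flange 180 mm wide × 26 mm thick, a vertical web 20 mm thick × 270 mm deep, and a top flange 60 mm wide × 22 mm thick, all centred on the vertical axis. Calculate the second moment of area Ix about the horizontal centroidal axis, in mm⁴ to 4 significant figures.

Split into non-overlapping primitives; take the origin at the lower-left of the bounding box.
Bottom plate: 180 × 26, A = 4 680 mm², y = 13 mm, Ī = 263 640 mm⁴.
Web plate: 20 × 270, A = 5 400 mm², y = 161 mm, Ī = 32 805 000 mm⁴.
Top plate: 60 × 22, A = 1 320 mm², y = 307 mm, Ī = 53 240 mm⁴.
Centroid: ȳ = ΣA·y / ΣA = 117.147 mm.
Transfer each piece to the horizontal centroidal axis using Ī + A·d² with d = y − 117.147:
  bottom plate: d = -104.147 mm → contributes +51 026 076 mm⁴
  web plate: d = 43.8526 mm → contributes +43 189 488 mm⁴
  top plate: d = 189.853 mm → contributes +47 631 349 mm⁴
Total I = 141 846 912 mm⁴.

Ix ≈ 1.418 × 10⁸ mm⁴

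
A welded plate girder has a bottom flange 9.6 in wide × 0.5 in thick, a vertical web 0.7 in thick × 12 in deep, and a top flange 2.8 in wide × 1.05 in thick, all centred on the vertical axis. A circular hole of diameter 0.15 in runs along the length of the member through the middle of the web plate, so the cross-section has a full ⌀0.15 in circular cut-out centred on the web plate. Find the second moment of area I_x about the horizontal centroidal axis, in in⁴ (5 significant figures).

Split into non-overlapping primitives; take the origin at the lower-left of the bounding box.
Bottom plate: 9.6 × 0.5, A = 4.8 in², y = 0.25 in, Ī = 0.1 in⁴.
Web plate: 0.7 × 12, A = 8.4 in², y = 6.5 in, Ī = 100.8 in⁴.
Top plate: 2.8 × 1.05, A = 2.94 in², y = 13.025 in, Ī = 0.2701125 in⁴.
Hole (subtracted): ⌀0.15, A = 0.01767146 in², y = 6.5 in, Ī = 0.00002485049 in⁴.
Centroid: ȳ = ΣA·y / ΣA = 5.829098 in.
Transfer each piece to the horizontal centroidal axis using Ī + A·d² with d = y − 5.829098:
  bottom plate: d = -5.579098 in → contributes +149.5064 in⁴
  web plate: d = 0.6709018 in → contributes +104.5809 in⁴
  top plate: d = 7.195902 in → contributes +152.5063 in⁴
  hole: d = 0.6709018 in → contributes −0.007978938 in⁴
Total I = 406.5856 in⁴.

I_x ≈ 406.59 in⁴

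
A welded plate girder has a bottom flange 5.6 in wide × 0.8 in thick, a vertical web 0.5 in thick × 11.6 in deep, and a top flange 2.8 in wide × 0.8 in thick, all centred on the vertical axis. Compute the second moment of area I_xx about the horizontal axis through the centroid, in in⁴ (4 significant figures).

Split into non-overlapping primitives; take the origin at the lower-left of the bounding box.
Bottom plate: 5.6 × 0.8, A = 4.48 in², y = 0.4 in, Ī = 0.238933 in⁴.
Web plate: 0.5 × 11.6, A = 5.8 in², y = 6.6 in, Ī = 65.0373 in⁴.
Top plate: 2.8 × 0.8, A = 2.24 in², y = 12.8 in, Ī = 0.119467 in⁴.
Centroid: ȳ = ΣA·y / ΣA = 5.49073 in.
Transfer each piece to the horizontal axis through the centroid using Ī + A·d² with d = y − 5.49073:
  bottom plate: d = -5.09073 in → contributes +116.341 in⁴
  web plate: d = 1.10927 in → contributes +72.1741 in⁴
  top plate: d = 7.30927 in → contributes +119.792 in⁴
Total I = 308.307 in⁴.

I_xx ≈ 308.3 in⁴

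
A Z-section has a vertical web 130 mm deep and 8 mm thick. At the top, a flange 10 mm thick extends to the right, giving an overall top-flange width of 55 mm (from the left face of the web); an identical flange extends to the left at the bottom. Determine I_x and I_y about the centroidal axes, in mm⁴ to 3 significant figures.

Break the section into simple shapes (no overlaps), measuring from the bottom-left corner of the bounding box.
Web: 8 × 130, A = 1 040 mm², y = 65 mm, Ī = 1 464 667 mm⁴.
Top flange (beyond web): 47 × 10, A = 470 mm², y = 125 mm, Ī = 3916.7 mm⁴.
Bottom flange (beyond web): 47 × 10, A = 470 mm², y = 5 mm, Ī = 3916.7 mm⁴.
Centroid: ȳ = ΣA·y / ΣA = 65 mm.
Transfer each piece to the centroidal x-axis using Ī + A·d² with d = y − 65:
  web: d = 0 mm → contributes +1 464 667 mm⁴
  top flange (beyond web): d = 60 mm → contributes +1 695 917 mm⁴
  bottom flange (beyond web): d = -60 mm → contributes +1 695 917 mm⁴
Total I = 4 856 500 mm⁴.
For the y-axis: x̄ = 51 mm.
Repeating about the centroidal y-axis gives I_y = 889 460 mm⁴.

I_x ≈ 4.86 × 10⁶ mm⁴, I_y ≈ 8.89 × 10⁵ mm⁴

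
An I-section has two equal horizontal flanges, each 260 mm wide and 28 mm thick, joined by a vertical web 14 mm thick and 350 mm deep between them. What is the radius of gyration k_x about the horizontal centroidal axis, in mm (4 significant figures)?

k_x ≈ 171.3 mm

Break the section into simple shapes (no overlaps), measuring from the bottom-left corner of the bounding box.
Bottom flange: 260 × 28, A = 7 280 mm², y = 14 mm, Ī = 475 627 mm⁴.
Web: 14 × 350, A = 4 900 mm², y = 203 mm, Ī = 50 020 833 mm⁴.
Top flange: 260 × 28, A = 7 280 mm², y = 392 mm, Ī = 475 627 mm⁴.
By symmetry the centroid is at mid-height, ȳ = 203 mm.
Transfer each piece to the horizontal centroidal axis using Ī + A·d² with d = y − 203:
  bottom flange: d = -189 mm → contributes +260 524 507 mm⁴
  web: d = 0 mm → contributes +50 020 833 mm⁴
  top flange: d = 189 mm → contributes +260 524 507 mm⁴
Total I = 571 069 847 mm⁴.
Radius of gyration: k = √(I/A) = √(571 069 847 / 19 460) = 171.306 mm.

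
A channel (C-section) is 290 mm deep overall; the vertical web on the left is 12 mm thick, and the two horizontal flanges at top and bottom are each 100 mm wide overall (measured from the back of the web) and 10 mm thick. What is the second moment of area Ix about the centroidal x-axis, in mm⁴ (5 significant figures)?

Ix ≈ 5.8900 × 10⁷ mm⁴

Break the section into simple shapes (no overlaps), measuring from the bottom-left corner of the bounding box.
Web: 12 × 290, A = 3 480 mm², y = 145 mm, Ī = 24 389 000 mm⁴.
Top flange (beyond web): 88 × 10, A = 880 mm², y = 285 mm, Ī = 7333.333 mm⁴.
Bottom flange (beyond web): 88 × 10, A = 880 mm², y = 5 mm, Ī = 7333.333 mm⁴.
By symmetry the centroid is at mid-height, ȳ = 145 mm.
Transfer each piece to the centroidal x-axis using Ī + A·d² with d = y − 145:
  web: d = 0 mm → contributes +24 389 000 mm⁴
  top flange (beyond web): d = 140 mm → contributes +17 255 333 mm⁴
  bottom flange (beyond web): d = -140 mm → contributes +17 255 333 mm⁴
Total I = 58 899 667 mm⁴.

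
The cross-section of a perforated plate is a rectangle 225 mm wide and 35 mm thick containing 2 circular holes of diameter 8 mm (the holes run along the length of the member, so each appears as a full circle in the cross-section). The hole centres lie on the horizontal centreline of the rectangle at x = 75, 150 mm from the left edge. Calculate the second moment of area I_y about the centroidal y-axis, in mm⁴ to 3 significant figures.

I_y ≈ 3.31 × 10⁷ mm⁴

Treat the section as a set of non-overlapping primitives; coordinates are from the bounding-box lower-left.
Plate: 225 × 35, A = 7 875 mm², x = 112.5 mm, Ī = 33 222 656 mm⁴.
Hole 1 (subtracted): ⌀8, A = 50.265 mm², x = 75 mm, Ī = 201.06 mm⁴.
Hole 2 (subtracted): ⌀8, A = 50.265 mm², x = 150 mm, Ī = 201.06 mm⁴.
By symmetry the centroid is at mid-width, x̄ = 112.5 mm.
Transfer each piece to the centroidal y-axis using Ī + A·d² with d = x − 112.5:
  plate: d = 0 mm → contributes +33 222 656 mm⁴
  hole 1: d = -37.5 mm → contributes −70 887 mm⁴
  hole 2: d = 37.5 mm → contributes −70 887 mm⁴
Total I = 33 080 882 mm⁴.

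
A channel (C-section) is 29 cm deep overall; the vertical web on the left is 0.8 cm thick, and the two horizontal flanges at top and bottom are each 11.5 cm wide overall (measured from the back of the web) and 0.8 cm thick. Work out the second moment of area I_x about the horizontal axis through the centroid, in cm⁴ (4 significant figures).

Split into non-overlapping primitives; take the origin at the lower-left of the bounding box.
Web: 0.8 × 29, A = 23.2 cm², y = 14.5 cm, Ī = 1625.93 cm⁴.
Top flange (beyond web): 10.7 × 0.8, A = 8.56 cm², y = 28.6 cm, Ī = 0.456533 cm⁴.
Bottom flange (beyond web): 10.7 × 0.8, A = 8.56 cm², y = 0.4 cm, Ī = 0.456533 cm⁴.
By symmetry the centroid is at mid-height, ȳ = 14.5 cm.
Transfer each piece to the horizontal axis through the centroid using Ī + A·d² with d = y − 14.5:
  web: d = 0 cm → contributes +1625.93 cm⁴
  top flange (beyond web): d = 14.1 cm → contributes +1702.27 cm⁴
  bottom flange (beyond web): d = -14.1 cm → contributes +1702.27 cm⁴
Total I = 5030.47 cm⁴.

I_x ≈ 5030 cm⁴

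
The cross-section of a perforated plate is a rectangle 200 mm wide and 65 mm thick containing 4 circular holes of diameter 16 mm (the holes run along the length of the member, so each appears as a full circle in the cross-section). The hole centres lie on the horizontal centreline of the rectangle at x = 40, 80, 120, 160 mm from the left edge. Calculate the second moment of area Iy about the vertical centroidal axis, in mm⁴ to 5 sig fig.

Iy ≈ 4.1712 × 10⁷ mm⁴

Break the section into simple shapes (no overlaps), measuring from the bottom-left corner of the bounding box.
Plate: 200 × 65, A = 13 000 mm², x = 100 mm, Ī = 43 333 333 mm⁴.
Hole 1 (subtracted): ⌀16, A = 201.0619 mm², x = 40 mm, Ī = 3216.991 mm⁴.
Hole 2 (subtracted): ⌀16, A = 201.0619 mm², x = 80 mm, Ī = 3216.991 mm⁴.
Hole 3 (subtracted): ⌀16, A = 201.0619 mm², x = 120 mm, Ī = 3216.991 mm⁴.
Hole 4 (subtracted): ⌀16, A = 201.0619 mm², x = 160 mm, Ī = 3216.991 mm⁴.
By symmetry the centroid is at mid-width, x̄ = 100 mm.
Transfer each piece to the vertical centroidal axis using Ī + A·d² with d = x − 100:
  plate: d = 0 mm → contributes +43 333 333 mm⁴
  hole 1: d = -60 mm → contributes −727039.9 mm⁴
  hole 2: d = -20 mm → contributes −83641.76 mm⁴
  hole 3: d = 20 mm → contributes −83641.76 mm⁴
  hole 4: d = 60 mm → contributes −727039.9 mm⁴
Total I = 41 711 970 mm⁴.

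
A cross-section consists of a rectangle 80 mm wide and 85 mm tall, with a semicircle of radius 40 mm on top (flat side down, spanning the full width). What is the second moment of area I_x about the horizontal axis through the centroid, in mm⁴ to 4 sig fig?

Split into non-overlapping primitives; take the origin at the lower-left of the bounding box.
Rectangular body: 80 × 85, A = 6 800 mm², y = 42.5 mm, Ī = 4 094 167 mm⁴.
Semicircular cap: semicircle r = 40, A = 2513.27 mm², y = 101.977 mm, Ī = 280 978 mm⁴.
Centroid: ȳ = ΣA·y / ΣA = 58.5503 mm.
Transfer each piece to the horizontal axis through the centroid using Ī + A·d² with d = y − 58.5503:
  rectangular body: d = -16.0503 mm → contributes +5 845 929 mm⁴
  semicircular cap: d = 43.4262 mm → contributes +5 020 604 mm⁴
Total I = 10 866 533 mm⁴.

I_x ≈ 1.087 × 10⁷ mm⁴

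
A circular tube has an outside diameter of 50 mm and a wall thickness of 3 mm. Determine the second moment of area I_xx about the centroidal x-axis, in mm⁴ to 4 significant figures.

Decompose the section into non-overlapping parts with the origin at the bottom-left of its bounding rectangle.
Outer circle: ⌀50, A = 1963.5 mm², y = 25 mm, Ī = 306 796 mm⁴.
Bore (subtracted): ⌀44, A = 1520.53 mm², y = 25 mm, Ī = 183 984 mm⁴.
By symmetry the centroid is at mid-height, ȳ = 25 mm.
All pieces are centred on the centroidal x-axis, so I = ΣĪ (holes subtracted) = 122 812 mm⁴.

I_xx ≈ 1.228 × 10⁵ mm⁴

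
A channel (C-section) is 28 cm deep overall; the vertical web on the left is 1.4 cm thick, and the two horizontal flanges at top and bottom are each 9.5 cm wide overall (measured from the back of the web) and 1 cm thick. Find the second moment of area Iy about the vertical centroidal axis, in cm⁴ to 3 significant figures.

Iy ≈ 354 cm⁴

Treat the section as a set of non-overlapping primitives; coordinates are from the bounding-box lower-left.
Web: 1.4 × 28, A = 39.2 cm², x = 0.7 cm, Ī = 6.4027 cm⁴.
Top flange (beyond web): 8.1 × 1, A = 8.1 cm², x = 5.45 cm, Ī = 44.287 cm⁴.
Bottom flange (beyond web): 8.1 × 1, A = 8.1 cm², x = 5.45 cm, Ī = 44.287 cm⁴.
Centroid: x̄ = ΣA·x / ΣA = 2.089 cm.
Transfer each piece to the vertical centroidal axis using Ī + A·d² with d = x − 2.089:
  web: d = -1.389 cm → contributes +82.031 cm⁴
  top flange (beyond web): d = 3.361 cm → contributes +135.79 cm⁴
  bottom flange (beyond web): d = 3.361 cm → contributes +135.79 cm⁴
Total I = 353.61 cm⁴.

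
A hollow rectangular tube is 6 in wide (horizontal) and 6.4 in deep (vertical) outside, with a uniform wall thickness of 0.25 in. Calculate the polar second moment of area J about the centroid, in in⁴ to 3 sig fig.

Treat the section as a set of non-overlapping primitives; coordinates are from the bounding-box lower-left.
Outer rectangle: 6 × 6.4, A = 38.4 in², y = 3.2 in, Ī = 131.07 in⁴.
Inner void (subtracted): 5.5 × 5.9, A = 32.45 in², y = 3.2 in, Ī = 94.132 in⁴.
By symmetry the centroid is at mid-height, ȳ = 3.2 in.
All pieces are centred on the centroidal x-axis, so I = ΣĪ (holes subtracted) = 36.94 in⁴.
Repeating about the centroidal y-axis gives I_y = 33.399 in⁴.
Polar second moment: J = I_x + I_y = 70.339 in⁴.

J ≈ 70.3 in⁴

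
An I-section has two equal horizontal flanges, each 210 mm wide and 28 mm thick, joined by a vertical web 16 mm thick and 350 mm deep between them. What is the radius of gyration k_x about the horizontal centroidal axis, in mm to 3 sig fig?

Split into non-overlapping primitives; take the origin at the lower-left of the bounding box.
Bottom flange: 210 × 28, A = 5 880 mm², y = 14 mm, Ī = 384 160 mm⁴.
Web: 16 × 350, A = 5 600 mm², y = 203 mm, Ī = 57 166 667 mm⁴.
Top flange: 210 × 28, A = 5 880 mm², y = 392 mm, Ī = 384 160 mm⁴.
By symmetry the centroid is at mid-height, ȳ = 203 mm.
Transfer each piece to the horizontal centroidal axis using Ī + A·d² with d = y − 203:
  bottom flange: d = -189 mm → contributes +210 423 640 mm⁴
  web: d = 0 mm → contributes +57 166 667 mm⁴
  top flange: d = 189 mm → contributes +210 423 640 mm⁴
Total I = 478 013 947 mm⁴.
Radius of gyration: k = √(I/A) = √(478 013 947 / 17 360) = 165.94 mm.

k_x ≈ 166 mm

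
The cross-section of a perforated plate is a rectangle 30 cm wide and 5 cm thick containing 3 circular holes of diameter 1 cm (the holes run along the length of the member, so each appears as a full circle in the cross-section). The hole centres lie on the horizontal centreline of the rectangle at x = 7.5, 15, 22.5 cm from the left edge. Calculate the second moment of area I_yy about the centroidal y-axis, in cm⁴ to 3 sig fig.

I_yy ≈ 1.12 × 10⁴ cm⁴

Treat the section as a set of non-overlapping primitives; coordinates are from the bounding-box lower-left.
Plate: 30 × 5, A = 150 cm², x = 15 cm, Ī = 11 250 cm⁴.
Hole 1 (subtracted): ⌀1, A = 0.7854 cm², x = 7.5 cm, Ī = 0.049087 cm⁴.
Hole 2 (subtracted): ⌀1, A = 0.7854 cm², x = 15 cm, Ī = 0.049087 cm⁴.
Hole 3 (subtracted): ⌀1, A = 0.7854 cm², x = 22.5 cm, Ī = 0.049087 cm⁴.
By symmetry the centroid is at mid-width, x̄ = 15 cm.
Transfer each piece to the centroidal y-axis using Ī + A·d² with d = x − 15:
  plate: d = 0 cm → contributes +11 250 cm⁴
  hole 1: d = -7.5 cm → contributes −44.228 cm⁴
  hole 2: d = 0 cm → contributes −0.049087 cm⁴
  hole 3: d = 7.5 cm → contributes −44.228 cm⁴
Total I = 11 161 cm⁴.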